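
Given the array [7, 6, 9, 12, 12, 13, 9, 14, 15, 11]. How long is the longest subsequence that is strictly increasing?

6

Let dp[i] be the length of the longest such subsequence ending at index i:
i:      1  2  3  4  5  6  7  8  9 10
a[i]:   7  6  9 12 12 13  9 14 15 11
dp:     1  1  2  3  3  4  2  5  6  3
Maximum dp value is 6.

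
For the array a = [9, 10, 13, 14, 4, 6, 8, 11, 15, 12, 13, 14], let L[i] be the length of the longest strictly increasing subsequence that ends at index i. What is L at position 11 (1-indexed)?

6

dp[i] = 1 + max{dp[j] : j<i, a[j]<a[i]} (or 1 if no such j):
i:      1  2  3  4  5  6  7  8  9 10 11 12
a[i]:   9 10 13 14  4  6  8 11 15 12 13 14
dp:     1  2  3  4  1  2  3  4  5  5  6  7
At index 11 the value is 6.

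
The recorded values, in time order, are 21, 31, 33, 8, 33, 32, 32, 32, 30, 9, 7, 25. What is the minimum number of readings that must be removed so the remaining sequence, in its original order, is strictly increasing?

Fewest deletions = n − (longest strictly increasing subsequence).
Patience tails:
21 → extends → [21]
31 → extends → [21, 31]
33 → extends → [21, 31, 33]
8 → replaces 21 → [8, 31, 33]
33 → already a tail → [8, 31, 33]
32 → replaces 33 → [8, 31, 32]
32 → already a tail → [8, 31, 32]
32 → already a tail → [8, 31, 32]
30 → replaces 31 → [8, 30, 32]
9 → replaces 30 → [8, 9, 32]
7 → replaces 8 → [7, 9, 32]
25 → replaces 32 → [7, 9, 25]
Longest strictly increasing subsequence has length 3, so deletions = 12 − 3 = 9.

9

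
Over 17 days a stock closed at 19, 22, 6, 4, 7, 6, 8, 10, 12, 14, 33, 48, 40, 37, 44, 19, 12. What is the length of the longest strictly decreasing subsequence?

5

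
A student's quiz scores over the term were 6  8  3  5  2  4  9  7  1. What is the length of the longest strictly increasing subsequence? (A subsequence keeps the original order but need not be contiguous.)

3

Track the smallest tail for each achievable length (strict):
6 → extends → [6]
8 → extends → [6, 8]
3 → replaces 6 → [3, 8]
5 → replaces 8 → [3, 5]
2 → replaces 3 → [2, 5]
4 → replaces 5 → [2, 4]
9 → extends → [2, 4, 9]
7 → replaces 9 → [2, 4, 7]
1 → replaces 2 → [1, 4, 7]
Three tails, so the longest strictly increasing subsequence has length 3 (e.g. 6, 8, 9).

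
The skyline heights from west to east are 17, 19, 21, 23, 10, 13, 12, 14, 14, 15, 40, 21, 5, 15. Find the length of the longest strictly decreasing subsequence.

4

Negate each value so 'decreasing' becomes 'increasing', then run patience tails on the negated sequence:
-17 → extends → [-17]
-19 → replaces -17 → [-19]
-21 → replaces -19 → [-21]
-23 → replaces -21 → [-23]
-10 → extends → [-23, -10]
-13 → replaces -10 → [-23, -13]
-12 → extends → [-23, -13, -12]
-14 → replaces -13 → [-23, -14, -12]
-14 → already a tail → [-23, -14, -12]
-15 → replaces -14 → [-23, -15, -12]
-40 → replaces -23 → [-40, -15, -12]
-21 → replaces -15 → [-40, -21, -12]
-5 → extends → [-40, -21, -12, -5]
-15 → replaces -12 → [-40, -21, -15, -5]
Four tails, so the longest strictly decreasing subsequence of the original has length 4.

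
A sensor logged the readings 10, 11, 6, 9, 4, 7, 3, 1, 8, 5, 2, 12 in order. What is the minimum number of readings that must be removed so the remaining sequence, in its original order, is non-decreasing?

8

Fewest deletions = n − (longest non-decreasing subsequence).
Patience tails:
10 → extends → [10]
11 → extends → [10, 11]
6 → replaces 10 → [6, 11]
9 → replaces 11 → [6, 9]
4 → replaces 6 → [4, 9]
7 → replaces 9 → [4, 7]
3 → replaces 4 → [3, 7]
1 → replaces 3 → [1, 7]
8 → extends → [1, 7, 8]
5 → replaces 7 → [1, 5, 8]
2 → replaces 5 → [1, 2, 8]
12 → extends → [1, 2, 8, 12]
Longest non-decreasing subsequence has length 4, so deletions = 12 − 4 = 8.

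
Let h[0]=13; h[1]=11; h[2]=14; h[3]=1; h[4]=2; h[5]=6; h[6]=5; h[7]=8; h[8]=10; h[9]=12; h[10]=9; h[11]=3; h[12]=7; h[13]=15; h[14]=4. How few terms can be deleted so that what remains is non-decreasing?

Fewest deletions = n − (longest non-decreasing subsequence).
i:      0  1  2  3  4  5  6  7  8  9 10 11 12 13 14
h[i]:  13 11 14  1  2  6  5  8 10 12  9  3  7 15  4
dp:     1  1  2  1  2  3  3  4  5  6  5  3  4  7  4
max dp = 7, so deletions = 15 − 7 = 8.

8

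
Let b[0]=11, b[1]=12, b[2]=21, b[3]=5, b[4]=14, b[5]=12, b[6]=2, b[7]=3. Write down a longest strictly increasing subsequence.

11, 12, 21

Patience tails give the LIS length; then backtrack through the dp parents:
11 → extends → [11]
12 → extends → [11, 12]
21 → extends → [11, 12, 21]
5 → replaces 11 → [5, 12, 21]
14 → replaces 21 → [5, 12, 14]
12 → already a tail → [5, 12, 14]
2 → replaces 5 → [2, 12, 14]
3 → replaces 12 → [2, 3, 14]
Length 3; one witness is 11, 12, 21.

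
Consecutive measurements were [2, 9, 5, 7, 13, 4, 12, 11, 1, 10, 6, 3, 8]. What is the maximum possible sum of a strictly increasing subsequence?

Let S[i] be the best sum of a strictly increasing subsequence ending at i:
i:      1  2  3  4  5  6  7  8  9 10 11 12 13
a[i]:   2  9  5  7 13  4 12 11  1 10  6  3  8
S:      2 11  7 14 27  6 26 25  1 24 13  5 22
Maximum is 27 (e.g. 2 + 5 + 7 + 13).

27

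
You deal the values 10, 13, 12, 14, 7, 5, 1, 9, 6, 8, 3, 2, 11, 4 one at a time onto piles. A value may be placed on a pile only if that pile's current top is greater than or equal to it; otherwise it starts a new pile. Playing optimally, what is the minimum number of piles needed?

4

The minimum number of non-increasing subsequences covering a sequence equals the length of its longest strictly increasing subsequence.
LIS length is 4 (e.g. 5, 6, 8, 11), so 4 piles are needed.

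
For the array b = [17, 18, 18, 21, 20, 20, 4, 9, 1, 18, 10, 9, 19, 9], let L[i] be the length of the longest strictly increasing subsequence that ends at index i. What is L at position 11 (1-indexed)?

dp[i] = 1 + max{dp[j] : j<i, b[j]<b[i]} (or 1 if no such j):
i:      1  2  3  4  5  6  7  8  9 10 11 12 13 14
b[i]:  17 18 18 21 20 20  4  9  1 18 10  9 19  9
dp:     1  2  2  3  3  3  1  2  1  3  3  2  4  2
At index 11 the value is 3.

3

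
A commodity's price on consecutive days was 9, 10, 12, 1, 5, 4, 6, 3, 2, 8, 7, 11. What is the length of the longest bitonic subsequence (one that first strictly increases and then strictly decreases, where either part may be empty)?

7

inc[i] = longest strictly increasing subsequence ending at i; dec[i] = longest strictly decreasing subsequence starting at i:
i:      1  2  3  4  5  6  7  8  9 10 11 12
a[i]:   9 10 12  1  5  4  6  3  2  8  7 11
inc:    1  2  3  1  2  2  3  2  2  4  4  5
dec:    5  5  5  1  4  3  3  2  1  2  1  1
Best peak at i=3 (value 12): inc=3, dec=5, length 3+5−1 = 7.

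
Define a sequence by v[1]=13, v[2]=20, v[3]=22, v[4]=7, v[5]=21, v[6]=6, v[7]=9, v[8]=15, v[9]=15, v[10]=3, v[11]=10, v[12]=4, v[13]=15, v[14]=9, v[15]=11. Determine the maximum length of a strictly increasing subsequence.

4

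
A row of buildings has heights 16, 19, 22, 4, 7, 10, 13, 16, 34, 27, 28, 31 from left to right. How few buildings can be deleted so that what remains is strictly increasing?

4

Fewest deletions = n − (longest strictly increasing subsequence).
Patience tails:
16 → extends → [16]
19 → extends → [16, 19]
22 → extends → [16, 19, 22]
4 → replaces 16 → [4, 19, 22]
7 → replaces 19 → [4, 7, 22]
10 → replaces 22 → [4, 7, 10]
13 → extends → [4, 7, 10, 13]
16 → extends → [4, 7, 10, 13, 16]
34 → extends → [4, 7, 10, 13, 16, 34]
27 → replaces 34 → [4, 7, 10, 13, 16, 27]
28 → extends → [4, 7, 10, 13, 16, 27, 28]
31 → extends → [4, 7, 10, 13, 16, 27, 28, 31]
Longest strictly increasing subsequence has length 8, so deletions = 12 − 8 = 4.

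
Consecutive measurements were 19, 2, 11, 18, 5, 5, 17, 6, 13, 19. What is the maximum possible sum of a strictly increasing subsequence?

Let S[i] be the best sum of a strictly increasing subsequence ending at i:
i:      1  2  3  4  5  6  7  8  9 10
a[i]:  19  2 11 18  5  5 17  6 13 19
S:     19  2 13 31  7  7 30 13 26 50
Maximum is 50 (e.g. 2 + 11 + 18 + 19).

50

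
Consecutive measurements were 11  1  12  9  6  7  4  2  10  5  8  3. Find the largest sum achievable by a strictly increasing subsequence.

24

Let S[i] be the best sum of a strictly increasing subsequence ending at i:
i:      1  2  3  4  5  6  7  8  9 10 11 12
a[i]:  11  1 12  9  6  7  4  2 10  5  8  3
S:     11  1 23 10  7 14  5  3 24 10 22  6
Maximum is 24 (e.g. 1 + 6 + 7 + 10).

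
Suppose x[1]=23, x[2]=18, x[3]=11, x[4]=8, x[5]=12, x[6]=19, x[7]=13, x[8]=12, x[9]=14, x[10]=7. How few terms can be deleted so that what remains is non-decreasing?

6

Fewest deletions = n − (longest non-decreasing subsequence).
Patience tails:
23 → extends → [23]
18 → replaces 23 → [18]
11 → replaces 18 → [11]
8 → replaces 11 → [8]
12 → extends → [8, 12]
19 → extends → [8, 12, 19]
13 → replaces 19 → [8, 12, 13]
12 → replaces 13 → [8, 12, 12]
14 → extends → [8, 12, 12, 14]
7 → replaces 8 → [7, 12, 12, 14]
Longest non-decreasing subsequence has length 4, so deletions = 10 − 4 = 6.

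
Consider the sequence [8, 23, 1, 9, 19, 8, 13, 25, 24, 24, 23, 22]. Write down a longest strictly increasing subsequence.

Patience tails give the LIS length; then backtrack through the dp parents:
8 → extends → [8]
23 → extends → [8, 23]
1 → replaces 8 → [1, 23]
9 → replaces 23 → [1, 9]
19 → extends → [1, 9, 19]
8 → replaces 9 → [1, 8, 19]
13 → replaces 19 → [1, 8, 13]
25 → extends → [1, 8, 13, 25]
24 → replaces 25 → [1, 8, 13, 24]
24 → already a tail → [1, 8, 13, 24]
23 → replaces 24 → [1, 8, 13, 23]
22 → replaces 23 → [1, 8, 13, 22]
Length 4; one witness is 8, 9, 19, 25.

8, 9, 19, 25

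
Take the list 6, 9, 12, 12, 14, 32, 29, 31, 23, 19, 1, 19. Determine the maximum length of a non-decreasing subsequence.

7

Track the smallest tail for each achievable length (allowing ties):
6 → extends → [6]
9 → extends → [6, 9]
12 → extends → [6, 9, 12]
12 → extends → [6, 9, 12, 12]
14 → extends → [6, 9, 12, 12, 14]
32 → extends → [6, 9, 12, 12, 14, 32]
29 → replaces 32 → [6, 9, 12, 12, 14, 29]
31 → extends → [6, 9, 12, 12, 14, 29, 31]
23 → replaces 29 → [6, 9, 12, 12, 14, 23, 31]
19 → replaces 23 → [6, 9, 12, 12, 14, 19, 31]
1 → replaces 6 → [1, 9, 12, 12, 14, 19, 31]
19 → replaces 31 → [1, 9, 12, 12, 14, 19, 19]
Seven tails, so the longest non-decreasing subsequence has length 7 (e.g. 6, 9, 12, 12, 14, 29, 31).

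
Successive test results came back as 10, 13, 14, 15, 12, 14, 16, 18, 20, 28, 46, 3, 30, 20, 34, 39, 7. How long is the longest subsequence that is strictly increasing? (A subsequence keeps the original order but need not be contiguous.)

11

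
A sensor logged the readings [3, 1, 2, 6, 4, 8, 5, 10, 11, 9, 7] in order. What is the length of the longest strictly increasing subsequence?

Track the smallest tail for each achievable length (strict):
3 → extends → [3]
1 → replaces 3 → [1]
2 → extends → [1, 2]
6 → extends → [1, 2, 6]
4 → replaces 6 → [1, 2, 4]
8 → extends → [1, 2, 4, 8]
5 → replaces 8 → [1, 2, 4, 5]
10 → extends → [1, 2, 4, 5, 10]
11 → extends → [1, 2, 4, 5, 10, 11]
9 → replaces 10 → [1, 2, 4, 5, 9, 11]
7 → replaces 9 → [1, 2, 4, 5, 7, 11]
Six tails, so the longest strictly increasing subsequence has length 6 (e.g. 1, 2, 6, 8, 10, 11).

6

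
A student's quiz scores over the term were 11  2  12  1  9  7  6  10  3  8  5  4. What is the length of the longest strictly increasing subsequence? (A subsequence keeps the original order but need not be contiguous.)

Track the smallest tail for each achievable length (strict):
11 → extends → [11]
2 → replaces 11 → [2]
12 → extends → [2, 12]
1 → replaces 2 → [1, 12]
9 → replaces 12 → [1, 9]
7 → replaces 9 → [1, 7]
6 → replaces 7 → [1, 6]
10 → extends → [1, 6, 10]
3 → replaces 6 → [1, 3, 10]
8 → replaces 10 → [1, 3, 8]
5 → replaces 8 → [1, 3, 5]
4 → replaces 5 → [1, 3, 4]
Three tails, so the longest strictly increasing subsequence has length 3 (e.g. 2, 9, 10).

3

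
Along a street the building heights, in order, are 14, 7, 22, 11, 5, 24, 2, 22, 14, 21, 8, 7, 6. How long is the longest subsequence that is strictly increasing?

4

Let dp[i] be the length of the longest such subsequence ending at index i:
i:      1  2  3  4  5  6  7  8  9 10 11 12 13
a[i]:  14  7 22 11  5 24  2 22 14 21  8  7  6
dp:     1  1  2  2  1  3  1  3  3  4  2  2  2
Maximum dp value is 4.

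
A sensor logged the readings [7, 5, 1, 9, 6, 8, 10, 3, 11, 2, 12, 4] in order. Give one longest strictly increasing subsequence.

Patience tails give the LIS length; then backtrack through the dp parents:
7 → extends → [7]
5 → replaces 7 → [5]
1 → replaces 5 → [1]
9 → extends → [1, 9]
6 → replaces 9 → [1, 6]
8 → extends → [1, 6, 8]
10 → extends → [1, 6, 8, 10]
3 → replaces 6 → [1, 3, 8, 10]
11 → extends → [1, 3, 8, 10, 11]
2 → replaces 3 → [1, 2, 8, 10, 11]
12 → extends → [1, 2, 8, 10, 11, 12]
4 → replaces 8 → [1, 2, 4, 10, 11, 12]
Length 6; one witness is 5, 6, 8, 10, 11, 12.

5, 6, 8, 10, 11, 12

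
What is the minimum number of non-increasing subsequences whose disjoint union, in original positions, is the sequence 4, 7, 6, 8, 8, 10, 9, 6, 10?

Place each on the leftmost legal pile:
4 → new pile 1 (tops now [4])
7 → new pile 2 (tops now [4, 7])
6 → pile 2 (tops now [4, 6])
8 → new pile 3 (tops now [4, 6, 8])
8 → pile 3 (tops now [4, 6, 8])
10 → new pile 4 (tops now [4, 6, 8, 10])
9 → pile 4 (tops now [4, 6, 8, 9])
6 → pile 2 (tops now [4, 6, 8, 9])
10 → new pile 5 (tops now [4, 6, 8, 9, 10])
Five piles.

5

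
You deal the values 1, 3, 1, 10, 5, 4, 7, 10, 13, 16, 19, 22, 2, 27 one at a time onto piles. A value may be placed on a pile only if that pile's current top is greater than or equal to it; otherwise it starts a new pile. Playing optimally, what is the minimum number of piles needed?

The minimum number of non-increasing subsequences covering a sequence equals the length of its longest strictly increasing subsequence.
LIS length is 10 (e.g. 1, 3, 5, 7, 10, 13, 16, 19, 22, 27), so 10 piles are needed.

10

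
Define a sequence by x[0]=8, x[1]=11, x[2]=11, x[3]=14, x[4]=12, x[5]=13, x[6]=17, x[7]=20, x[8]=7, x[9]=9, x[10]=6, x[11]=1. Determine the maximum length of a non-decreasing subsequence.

Let dp[i] be the length of the longest such subsequence ending at index i:
i:      0  1  2  3  4  5  6  7  8  9 10 11
x[i]:   8 11 11 14 12 13 17 20  7  9  6  1
dp:     1  2  3  4  4  5  6  7  1  2  1  1
Maximum dp value is 7.

7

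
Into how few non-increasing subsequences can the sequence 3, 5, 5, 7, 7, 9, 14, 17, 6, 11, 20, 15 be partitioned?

7

Place each on the leftmost legal pile:
3 → new pile 1 (tops now [3])
5 → new pile 2 (tops now [3, 5])
5 → pile 2 (tops now [3, 5])
7 → new pile 3 (tops now [3, 5, 7])
7 → pile 3 (tops now [3, 5, 7])
9 → new pile 4 (tops now [3, 5, 7, 9])
14 → new pile 5 (tops now [3, 5, 7, 9, 14])
17 → new pile 6 (tops now [3, 5, 7, 9, 14, 17])
6 → pile 3 (tops now [3, 5, 6, 9, 14, 17])
11 → pile 5 (tops now [3, 5, 6, 9, 11, 17])
20 → new pile 7 (tops now [3, 5, 6, 9, 11, 17, 20])
15 → pile 6 (tops now [3, 5, 6, 9, 11, 15, 20])
Seven piles.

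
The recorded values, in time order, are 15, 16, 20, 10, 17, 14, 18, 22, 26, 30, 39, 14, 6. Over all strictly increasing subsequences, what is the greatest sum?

183

Let S[i] be the best sum of a strictly increasing subsequence ending at i:
i:       1   2   3   4   5   6   7   8   9  10  11  12  13
a[i]:   15  16  20  10  17  14  18  22  26  30  39  14   6
S:      15  31  51  10  48  24  66  88 114 144 183  24   6
Maximum is 183 (e.g. 15 + 16 + 17 + 18 + 22 + 26 + 30 + 39).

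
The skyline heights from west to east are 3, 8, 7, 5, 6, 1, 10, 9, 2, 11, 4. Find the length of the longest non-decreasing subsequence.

5

Let dp[i] be the length of the longest such subsequence ending at index i:
i:      1  2  3  4  5  6  7  8  9 10 11
a[i]:   3  8  7  5  6  1 10  9  2 11  4
dp:     1  2  2  2  3  1  4  4  2  5  3
Maximum dp value is 5.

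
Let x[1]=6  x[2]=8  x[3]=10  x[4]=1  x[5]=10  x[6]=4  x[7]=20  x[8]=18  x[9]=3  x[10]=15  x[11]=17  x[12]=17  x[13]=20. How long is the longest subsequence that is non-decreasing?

8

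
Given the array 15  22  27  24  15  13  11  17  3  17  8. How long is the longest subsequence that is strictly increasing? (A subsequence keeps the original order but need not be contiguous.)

3

Let dp[i] be the length of the longest such subsequence ending at index i:
i:      1  2  3  4  5  6  7  8  9 10 11
a[i]:  15 22 27 24 15 13 11 17  3 17  8
dp:     1  2  3  3  1  1  1  2  1  2  2
Maximum dp value is 3.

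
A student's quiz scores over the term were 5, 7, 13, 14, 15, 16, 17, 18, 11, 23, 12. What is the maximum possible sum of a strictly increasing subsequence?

128

Let S[i] be the best sum of a strictly increasing subsequence ending at i:
i:       1   2   3   4   5   6   7   8   9  10  11
a[i]:    5   7  13  14  15  16  17  18  11  23  12
S:       5  12  25  39  54  70  87 105  23 128  35
Maximum is 128 (e.g. 5 + 7 + 13 + 14 + 15 + 16 + 17 + 18 + 23).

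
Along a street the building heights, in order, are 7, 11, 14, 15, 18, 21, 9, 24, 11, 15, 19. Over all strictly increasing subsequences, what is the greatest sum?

110

Let S[i] be the best sum of a strictly increasing subsequence ending at i:
i:       1   2   3   4   5   6   7   8   9  10  11
a[i]:    7  11  14  15  18  21   9  24  11  15  19
S:       7  18  32  47  65  86  16 110  27  47  84
Maximum is 110 (e.g. 7 + 11 + 14 + 15 + 18 + 21 + 24).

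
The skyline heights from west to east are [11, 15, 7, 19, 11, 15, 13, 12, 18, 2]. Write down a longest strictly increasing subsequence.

7, 11, 15, 18

Patience tails give the LIS length; then backtrack through the dp parents:
11 → extends → [11]
15 → extends → [11, 15]
7 → replaces 11 → [7, 15]
19 → extends → [7, 15, 19]
11 → replaces 15 → [7, 11, 19]
15 → replaces 19 → [7, 11, 15]
13 → replaces 15 → [7, 11, 13]
12 → replaces 13 → [7, 11, 12]
18 → extends → [7, 11, 12, 18]
2 → replaces 7 → [2, 11, 12, 18]
Length 4; one witness is 7, 11, 15, 18.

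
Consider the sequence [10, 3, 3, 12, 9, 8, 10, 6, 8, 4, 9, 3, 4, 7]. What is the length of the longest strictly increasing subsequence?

Let dp[i] be the length of the longest such subsequence ending at index i:
i:      1  2  3  4  5  6  7  8  9 10 11 12 13 14
a[i]:  10  3  3 12  9  8 10  6  8  4  9  3  4  7
dp:     1  1  1  2  2  2  3  2  3  2  4  1  2  3
Maximum dp value is 4.

4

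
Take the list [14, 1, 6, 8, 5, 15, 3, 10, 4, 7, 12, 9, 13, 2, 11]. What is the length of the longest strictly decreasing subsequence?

Negate each value so 'decreasing' becomes 'increasing', then run patience tails on the negated sequence:
-14 → extends → [-14]
-1 → extends → [-14, -1]
-6 → replaces -1 → [-14, -6]
-8 → replaces -6 → [-14, -8]
-5 → extends → [-14, -8, -5]
-15 → replaces -14 → [-15, -8, -5]
-3 → extends → [-15, -8, -5, -3]
-10 → replaces -8 → [-15, -10, -5, -3]
-4 → replaces -3 → [-15, -10, -5, -4]
-7 → replaces -5 → [-15, -10, -7, -4]
-12 → replaces -10 → [-15, -12, -7, -4]
-9 → replaces -7 → [-15, -12, -9, -4]
-13 → replaces -12 → [-15, -13, -9, -4]
-2 → extends → [-15, -13, -9, -4, -2]
-11 → replaces -9 → [-15, -13, -11, -4, -2]
Five tails, so the longest strictly decreasing subsequence of the original has length 5.

5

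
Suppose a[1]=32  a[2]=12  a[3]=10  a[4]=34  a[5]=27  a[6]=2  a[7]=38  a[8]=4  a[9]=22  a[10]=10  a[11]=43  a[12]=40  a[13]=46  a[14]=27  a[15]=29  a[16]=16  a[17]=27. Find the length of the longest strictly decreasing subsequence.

Let dp[i] be the longest strictly decreasing subsequence ending at i:
i:      1  2  3  4  5  6  7  8  9 10 11 12 13 14 15 16 17
a[i]:  32 12 10 34 27  2 38  4 22 10 43 40 46 27 29 16 27
dp:     1  2  3  1  2  4  1  4  3  4  1  2  1  3  3  4  4
Maximum is 4.

4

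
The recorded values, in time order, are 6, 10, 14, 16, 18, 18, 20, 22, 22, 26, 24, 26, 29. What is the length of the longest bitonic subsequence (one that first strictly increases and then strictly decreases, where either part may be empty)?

inc[i] = longest strictly increasing subsequence ending at i; dec[i] = longest strictly decreasing subsequence starting at i:
i:      1  2  3  4  5  6  7  8  9 10 11 12 13
a[i]:   6 10 14 16 18 18 20 22 22 26 24 26 29
inc:    1  2  3  4  5  5  6  7  7  8  8  9 10
dec:    1  1  1  1  1  1  1  1  1  2  1  1  1
Best peak at i=13 (value 29): inc=10, dec=1, length 10+1−1 = 10.

10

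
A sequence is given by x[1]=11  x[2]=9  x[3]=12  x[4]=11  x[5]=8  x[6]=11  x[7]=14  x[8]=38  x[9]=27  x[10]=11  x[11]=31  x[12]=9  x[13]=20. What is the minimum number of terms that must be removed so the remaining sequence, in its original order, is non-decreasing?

7

Fewest deletions = n − (longest non-decreasing subsequence).
i:      1  2  3  4  5  6  7  8  9 10 11 12 13
x[i]:  11  9 12 11  8 11 14 38 27 11 31  9 20
dp:     1  1  2  2  1  3  4  5  5  4  6  2  5
max dp = 6, so deletions = 13 − 6 = 7.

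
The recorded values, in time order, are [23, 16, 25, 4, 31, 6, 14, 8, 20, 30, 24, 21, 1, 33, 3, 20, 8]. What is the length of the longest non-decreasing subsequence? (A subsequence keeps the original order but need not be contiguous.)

Track the smallest tail for each achievable length (allowing ties):
23 → extends → [23]
16 → replaces 23 → [16]
25 → extends → [16, 25]
4 → replaces 16 → [4, 25]
31 → extends → [4, 25, 31]
6 → replaces 25 → [4, 6, 31]
14 → replaces 31 → [4, 6, 14]
8 → replaces 14 → [4, 6, 8]
20 → extends → [4, 6, 8, 20]
30 → extends → [4, 6, 8, 20, 30]
24 → replaces 30 → [4, 6, 8, 20, 24]
21 → replaces 24 → [4, 6, 8, 20, 21]
1 → replaces 4 → [1, 6, 8, 20, 21]
33 → extends → [1, 6, 8, 20, 21, 33]
3 → replaces 6 → [1, 3, 8, 20, 21, 33]
20 → replaces 21 → [1, 3, 8, 20, 20, 33]
8 → replaces 20 → [1, 3, 8, 8, 20, 33]
Six tails, so the longest non-decreasing subsequence has length 6 (e.g. 4, 6, 14, 20, 30, 33).

6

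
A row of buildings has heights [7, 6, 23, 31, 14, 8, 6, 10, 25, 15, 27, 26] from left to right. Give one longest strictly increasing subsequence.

Patience tails give the LIS length; then backtrack through the dp parents:
7 → extends → [7]
6 → replaces 7 → [6]
23 → extends → [6, 23]
31 → extends → [6, 23, 31]
14 → replaces 23 → [6, 14, 31]
8 → replaces 14 → [6, 8, 31]
6 → already a tail → [6, 8, 31]
10 → replaces 31 → [6, 8, 10]
25 → extends → [6, 8, 10, 25]
15 → replaces 25 → [6, 8, 10, 15]
27 → extends → [6, 8, 10, 15, 27]
26 → replaces 27 → [6, 8, 10, 15, 26]
Length 5; one witness is 7, 8, 10, 25, 27.

7, 8, 10, 25, 27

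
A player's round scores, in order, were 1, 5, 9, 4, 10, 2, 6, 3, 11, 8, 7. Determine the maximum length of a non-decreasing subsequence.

5

Let dp[i] be the length of the longest such subsequence ending at index i:
i:      1  2  3  4  5  6  7  8  9 10 11
a[i]:   1  5  9  4 10  2  6  3 11  8  7
dp:     1  2  3  2  4  2  3  3  5  4  4
Maximum dp value is 5.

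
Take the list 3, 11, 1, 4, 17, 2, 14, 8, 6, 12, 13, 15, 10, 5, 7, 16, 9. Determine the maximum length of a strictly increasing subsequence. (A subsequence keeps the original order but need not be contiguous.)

Track the smallest tail for each achievable length (strict):
3 → extends → [3]
11 → extends → [3, 11]
1 → replaces 3 → [1, 11]
4 → replaces 11 → [1, 4]
17 → extends → [1, 4, 17]
2 → replaces 4 → [1, 2, 17]
14 → replaces 17 → [1, 2, 14]
8 → replaces 14 → [1, 2, 8]
6 → replaces 8 → [1, 2, 6]
12 → extends → [1, 2, 6, 12]
13 → extends → [1, 2, 6, 12, 13]
15 → extends → [1, 2, 6, 12, 13, 15]
10 → replaces 12 → [1, 2, 6, 10, 13, 15]
5 → replaces 6 → [1, 2, 5, 10, 13, 15]
7 → replaces 10 → [1, 2, 5, 7, 13, 15]
16 → extends → [1, 2, 5, 7, 13, 15, 16]
9 → replaces 13 → [1, 2, 5, 7, 9, 15, 16]
Seven tails, so the longest strictly increasing subsequence has length 7 (e.g. 3, 4, 8, 12, 13, 15, 16).

7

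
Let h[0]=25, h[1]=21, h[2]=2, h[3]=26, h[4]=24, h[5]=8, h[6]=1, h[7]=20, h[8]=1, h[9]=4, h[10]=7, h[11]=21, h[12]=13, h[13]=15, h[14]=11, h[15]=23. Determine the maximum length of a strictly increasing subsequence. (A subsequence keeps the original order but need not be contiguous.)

6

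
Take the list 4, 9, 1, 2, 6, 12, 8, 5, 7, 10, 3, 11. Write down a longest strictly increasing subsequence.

1, 2, 6, 8, 10, 11

Patience tails give the LIS length; then backtrack through the dp parents:
4 → extends → [4]
9 → extends → [4, 9]
1 → replaces 4 → [1, 9]
2 → replaces 9 → [1, 2]
6 → extends → [1, 2, 6]
12 → extends → [1, 2, 6, 12]
8 → replaces 12 → [1, 2, 6, 8]
5 → replaces 6 → [1, 2, 5, 8]
7 → replaces 8 → [1, 2, 5, 7]
10 → extends → [1, 2, 5, 7, 10]
3 → replaces 5 → [1, 2, 3, 7, 10]
11 → extends → [1, 2, 3, 7, 10, 11]
Length 6; one witness is 1, 2, 6, 8, 10, 11.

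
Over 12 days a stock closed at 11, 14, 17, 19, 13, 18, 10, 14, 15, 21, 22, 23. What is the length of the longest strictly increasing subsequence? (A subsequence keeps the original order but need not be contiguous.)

Let dp[i] be the length of the longest such subsequence ending at index i:
i:      1  2  3  4  5  6  7  8  9 10 11 12
a[i]:  11 14 17 19 13 18 10 14 15 21 22 23
dp:     1  2  3  4  2  4  1  3  4  5  6  7
Maximum dp value is 7.

7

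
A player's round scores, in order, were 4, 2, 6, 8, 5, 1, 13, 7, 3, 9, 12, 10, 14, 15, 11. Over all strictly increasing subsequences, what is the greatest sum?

Let S[i] be the best sum of a strictly increasing subsequence ending at i:
i:      1  2  3  4  5  6  7  8  9 10 11 12 13 14 15
a[i]:   4  2  6  8  5  1 13  7  3  9 12 10 14 15 11
S:      4  2 10 18  9  1 31 17  5 27 39 37 53 68 48
Maximum is 68 (e.g. 4 + 6 + 8 + 9 + 12 + 14 + 15).

68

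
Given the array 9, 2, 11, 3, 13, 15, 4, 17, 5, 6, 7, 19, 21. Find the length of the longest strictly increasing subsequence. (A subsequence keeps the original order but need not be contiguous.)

8

Let dp[i] be the length of the longest such subsequence ending at index i:
i:      1  2  3  4  5  6  7  8  9 10 11 12 13
a[i]:   9  2 11  3 13 15  4 17  5  6  7 19 21
dp:     1  1  2  2  3  4  3  5  4  5  6  7  8
Maximum dp value is 8.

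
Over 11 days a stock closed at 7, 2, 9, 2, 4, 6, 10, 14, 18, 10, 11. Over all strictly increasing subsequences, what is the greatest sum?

Let S[i] be the best sum of a strictly increasing subsequence ending at i:
i:      1  2  3  4  5  6  7  8  9 10 11
a[i]:   7  2  9  2  4  6 10 14 18 10 11
S:      7  2 16  2  6 12 26 40 58 26 37
Maximum is 58 (e.g. 7 + 9 + 10 + 14 + 18).

58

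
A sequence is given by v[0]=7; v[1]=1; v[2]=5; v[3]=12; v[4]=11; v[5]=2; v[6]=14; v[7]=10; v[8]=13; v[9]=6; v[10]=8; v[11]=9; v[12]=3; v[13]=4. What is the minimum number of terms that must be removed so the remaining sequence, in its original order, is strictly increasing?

9

Fewest deletions = n − (longest strictly increasing subsequence).
i:      0  1  2  3  4  5  6  7  8  9 10 11 12 13
v[i]:   7  1  5 12 11  2 14 10 13  6  8  9  3  4
dp:     1  1  2  3  3  2  4  3  4  3  4  5  3  4
max dp = 5, so deletions = 14 − 5 = 9.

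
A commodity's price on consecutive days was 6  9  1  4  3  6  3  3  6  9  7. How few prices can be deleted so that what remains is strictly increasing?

Fewest deletions = n − (longest strictly increasing subsequence).
Patience tails:
6 → extends → [6]
9 → extends → [6, 9]
1 → replaces 6 → [1, 9]
4 → replaces 9 → [1, 4]
3 → replaces 4 → [1, 3]
6 → extends → [1, 3, 6]
3 → already a tail → [1, 3, 6]
3 → already a tail → [1, 3, 6]
6 → already a tail → [1, 3, 6]
9 → extends → [1, 3, 6, 9]
7 → replaces 9 → [1, 3, 6, 7]
Longest strictly increasing subsequence has length 4, so deletions = 11 − 4 = 7.

7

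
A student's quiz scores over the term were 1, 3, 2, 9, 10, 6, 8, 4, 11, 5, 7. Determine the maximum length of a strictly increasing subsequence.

Let dp[i] be the length of the longest such subsequence ending at index i:
i:      1  2  3  4  5  6  7  8  9 10 11
a[i]:   1  3  2  9 10  6  8  4 11  5  7
dp:     1  2  2  3  4  3  4  3  5  4  5
Maximum dp value is 5.

5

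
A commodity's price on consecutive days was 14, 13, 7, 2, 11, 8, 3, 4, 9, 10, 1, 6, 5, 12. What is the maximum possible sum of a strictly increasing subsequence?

46

Let S[i] be the best sum of a strictly increasing subsequence ending at i:
i:      1  2  3  4  5  6  7  8  9 10 11 12 13 14
a[i]:  14 13  7  2 11  8  3  4  9 10  1  6  5 12
S:     14 13  7  2 18 15  5  9 24 34  1 15 14 46
Maximum is 46 (e.g. 7 + 8 + 9 + 10 + 12).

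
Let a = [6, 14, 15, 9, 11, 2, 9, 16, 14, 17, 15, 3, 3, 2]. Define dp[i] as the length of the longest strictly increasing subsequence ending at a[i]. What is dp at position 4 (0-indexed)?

dp[i] = 1 + max{dp[j] : j<i, a[j]<a[i]} (or 1 if no such j):
i:      0  1  2  3  4  5  6  7  8  9 10 11 12 13
a[i]:   6 14 15  9 11  2  9 16 14 17 15  3  3  2
dp:     1  2  3  2  3  1  2  4  4  5  5  2  2  1
At index 4 the value is 3.

3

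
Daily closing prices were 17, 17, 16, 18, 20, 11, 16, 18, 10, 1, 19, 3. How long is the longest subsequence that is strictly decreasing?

Negate each value so 'decreasing' becomes 'increasing', then run patience tails on the negated sequence:
-17 → extends → [-17]
-17 → already a tail → [-17]
-16 → extends → [-17, -16]
-18 → replaces -17 → [-18, -16]
-20 → replaces -18 → [-20, -16]
-11 → extends → [-20, -16, -11]
-16 → already a tail → [-20, -16, -11]
-18 → replaces -16 → [-20, -18, -11]
-10 → extends → [-20, -18, -11, -10]
-1 → extends → [-20, -18, -11, -10, -1]
-19 → replaces -18 → [-20, -19, -11, -10, -1]
-3 → replaces -1 → [-20, -19, -11, -10, -3]
Five tails, so the longest strictly decreasing subsequence of the original has length 5.

5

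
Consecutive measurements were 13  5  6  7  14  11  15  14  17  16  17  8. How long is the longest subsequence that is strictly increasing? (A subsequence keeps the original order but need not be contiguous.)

7

Track the smallest tail for each achievable length (strict):
13 → extends → [13]
5 → replaces 13 → [5]
6 → extends → [5, 6]
7 → extends → [5, 6, 7]
14 → extends → [5, 6, 7, 14]
11 → replaces 14 → [5, 6, 7, 11]
15 → extends → [5, 6, 7, 11, 15]
14 → replaces 15 → [5, 6, 7, 11, 14]
17 → extends → [5, 6, 7, 11, 14, 17]
16 → replaces 17 → [5, 6, 7, 11, 14, 16]
17 → extends → [5, 6, 7, 11, 14, 16, 17]
8 → replaces 11 → [5, 6, 7, 8, 14, 16, 17]
Seven tails, so the longest strictly increasing subsequence has length 7 (e.g. 5, 6, 7, 14, 15, 16, 17).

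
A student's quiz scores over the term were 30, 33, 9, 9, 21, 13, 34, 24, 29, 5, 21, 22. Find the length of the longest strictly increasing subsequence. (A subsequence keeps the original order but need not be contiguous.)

4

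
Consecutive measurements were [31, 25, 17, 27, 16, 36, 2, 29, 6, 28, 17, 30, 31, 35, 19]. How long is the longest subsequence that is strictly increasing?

6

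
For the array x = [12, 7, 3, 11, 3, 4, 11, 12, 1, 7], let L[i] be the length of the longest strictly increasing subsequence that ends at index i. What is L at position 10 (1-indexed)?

dp[i] = 1 + max{dp[j] : j<i, x[j]<x[i]} (or 1 if no such j):
i:      1  2  3  4  5  6  7  8  9 10
x[i]:  12  7  3 11  3  4 11 12  1  7
dp:     1  1  1  2  1  2  3  4  1  3
At index 10 the value is 3.

3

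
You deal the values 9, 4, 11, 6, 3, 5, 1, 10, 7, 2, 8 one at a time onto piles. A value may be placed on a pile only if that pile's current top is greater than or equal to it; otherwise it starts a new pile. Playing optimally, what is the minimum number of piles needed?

Place each on the leftmost legal pile:
9 → new pile 1 (tops now [9])
4 → pile 1 (tops now [4])
11 → new pile 2 (tops now [4, 11])
6 → pile 2 (tops now [4, 6])
3 → pile 1 (tops now [3, 6])
5 → pile 2 (tops now [3, 5])
1 → pile 1 (tops now [1, 5])
10 → new pile 3 (tops now [1, 5, 10])
7 → pile 3 (tops now [1, 5, 7])
2 → pile 2 (tops now [1, 2, 7])
8 → new pile 4 (tops now [1, 2, 7, 8])
Four piles.

4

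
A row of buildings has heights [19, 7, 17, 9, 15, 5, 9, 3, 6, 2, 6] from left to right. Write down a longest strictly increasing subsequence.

7, 9, 15

Patience tails give the LIS length; then backtrack through the dp parents:
19 → extends → [19]
7 → replaces 19 → [7]
17 → extends → [7, 17]
9 → replaces 17 → [7, 9]
15 → extends → [7, 9, 15]
5 → replaces 7 → [5, 9, 15]
9 → already a tail → [5, 9, 15]
3 → replaces 5 → [3, 9, 15]
6 → replaces 9 → [3, 6, 15]
2 → replaces 3 → [2, 6, 15]
6 → already a tail → [2, 6, 15]
Length 3; one witness is 7, 9, 15.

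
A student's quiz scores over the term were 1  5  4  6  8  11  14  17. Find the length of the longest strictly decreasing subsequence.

Let dp[i] be the longest strictly decreasing subsequence ending at i:
i:      1  2  3  4  5  6  7  8
a[i]:   1  5  4  6  8 11 14 17
dp:     1  1  2  1  1  1  1  1
Maximum is 2.

2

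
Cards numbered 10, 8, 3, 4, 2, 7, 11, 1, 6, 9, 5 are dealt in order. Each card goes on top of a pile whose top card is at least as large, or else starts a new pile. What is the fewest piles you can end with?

The minimum number of non-increasing subsequences covering a sequence equals the length of its longest strictly increasing subsequence.
LIS length is 4 (e.g. 3, 4, 7, 11), so 4 piles are needed.

4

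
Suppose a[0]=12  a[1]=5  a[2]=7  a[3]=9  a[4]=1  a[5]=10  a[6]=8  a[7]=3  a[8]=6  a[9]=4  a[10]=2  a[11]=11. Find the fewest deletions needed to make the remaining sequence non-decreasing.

7

Fewest deletions = n − (longest non-decreasing subsequence).
i:      0  1  2  3  4  5  6  7  8  9 10 11
a[i]:  12  5  7  9  1 10  8  3  6  4  2 11
dp:     1  1  2  3  1  4  3  2  3  3  2  5
max dp = 5, so deletions = 12 − 5 = 7.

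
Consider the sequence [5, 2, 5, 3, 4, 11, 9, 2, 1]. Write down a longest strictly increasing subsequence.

Patience tails give the LIS length; then backtrack through the dp parents:
5 → extends → [5]
2 → replaces 5 → [2]
5 → extends → [2, 5]
3 → replaces 5 → [2, 3]
4 → extends → [2, 3, 4]
11 → extends → [2, 3, 4, 11]
9 → replaces 11 → [2, 3, 4, 9]
2 → already a tail → [2, 3, 4, 9]
1 → replaces 2 → [1, 3, 4, 9]
Length 4; one witness is 2, 3, 4, 11.

2, 3, 4, 11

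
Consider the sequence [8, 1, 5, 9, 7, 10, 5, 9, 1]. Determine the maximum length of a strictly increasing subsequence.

4

Let dp[i] be the length of the longest such subsequence ending at index i:
i:      1  2  3  4  5  6  7  8  9
a[i]:   8  1  5  9  7 10  5  9  1
dp:     1  1  2  3  3  4  2  4  1
Maximum dp value is 4.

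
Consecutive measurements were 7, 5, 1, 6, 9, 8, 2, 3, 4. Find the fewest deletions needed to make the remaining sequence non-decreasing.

5

Fewest deletions = n − (longest non-decreasing subsequence).
i:     1 2 3 4 5 6 7 8 9
a[i]:  7 5 1 6 9 8 2 3 4
dp:    1 1 1 2 3 3 2 3 4
max dp = 4, so deletions = 9 − 4 = 5.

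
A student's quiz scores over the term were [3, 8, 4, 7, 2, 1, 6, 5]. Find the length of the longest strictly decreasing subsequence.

Let dp[i] be the longest strictly decreasing subsequence ending at i:
i:     1 2 3 4 5 6 7 8
a[i]:  3 8 4 7 2 1 6 5
dp:    1 1 2 2 3 4 3 4
Maximum is 4.

4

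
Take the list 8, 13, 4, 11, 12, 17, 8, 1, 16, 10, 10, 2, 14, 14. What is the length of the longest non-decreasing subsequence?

Let dp[i] be the length of the longest such subsequence ending at index i:
i:      1  2  3  4  5  6  7  8  9 10 11 12 13 14
a[i]:   8 13  4 11 12 17  8  1 16 10 10  2 14 14
dp:     1  2  1  2  3  4  2  1  4  3  4  2  5  6
Maximum dp value is 6.

6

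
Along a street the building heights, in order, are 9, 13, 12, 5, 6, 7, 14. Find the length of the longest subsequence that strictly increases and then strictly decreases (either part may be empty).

4

inc[i] = longest strictly increasing subsequence ending at i; dec[i] = longest strictly decreasing subsequence starting at i:
i:      1  2  3  4  5  6  7
a[i]:   9 13 12  5  6  7 14
inc:    1  2  2  1  2  3  4
dec:    2  3  2  1  1  1  1
Best peak at i=2 (value 13): inc=2, dec=3, length 2+3−1 = 4.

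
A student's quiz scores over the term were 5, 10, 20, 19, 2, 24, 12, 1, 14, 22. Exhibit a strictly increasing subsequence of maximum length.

5, 10, 12, 14, 22

Patience tails give the LIS length; then backtrack through the dp parents:
5 → extends → [5]
10 → extends → [5, 10]
20 → extends → [5, 10, 20]
19 → replaces 20 → [5, 10, 19]
2 → replaces 5 → [2, 10, 19]
24 → extends → [2, 10, 19, 24]
12 → replaces 19 → [2, 10, 12, 24]
1 → replaces 2 → [1, 10, 12, 24]
14 → replaces 24 → [1, 10, 12, 14]
22 → extends → [1, 10, 12, 14, 22]
Length 5; one witness is 5, 10, 12, 14, 22.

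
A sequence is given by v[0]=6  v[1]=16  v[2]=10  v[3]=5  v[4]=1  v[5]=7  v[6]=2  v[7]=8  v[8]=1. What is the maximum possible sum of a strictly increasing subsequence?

Let S[i] be the best sum of a strictly increasing subsequence ending at i:
i:      0  1  2  3  4  5  6  7  8
v[i]:   6 16 10  5  1  7  2  8  1
S:      6 22 16  5  1 13  3 21  1
Maximum is 22 (e.g. 6 + 16).

22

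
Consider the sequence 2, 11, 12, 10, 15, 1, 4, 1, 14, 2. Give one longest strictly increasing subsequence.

2, 11, 12, 15

Patience tails give the LIS length; then backtrack through the dp parents:
2 → extends → [2]
11 → extends → [2, 11]
12 → extends → [2, 11, 12]
10 → replaces 11 → [2, 10, 12]
15 → extends → [2, 10, 12, 15]
1 → replaces 2 → [1, 10, 12, 15]
4 → replaces 10 → [1, 4, 12, 15]
1 → already a tail → [1, 4, 12, 15]
14 → replaces 15 → [1, 4, 12, 14]
2 → replaces 4 → [1, 2, 12, 14]
Length 4; one witness is 2, 11, 12, 15.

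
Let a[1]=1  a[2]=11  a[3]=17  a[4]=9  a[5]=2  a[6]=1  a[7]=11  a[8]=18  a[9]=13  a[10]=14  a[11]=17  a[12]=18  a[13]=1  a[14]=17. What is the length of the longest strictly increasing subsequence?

Track the smallest tail for each achievable length (strict):
1 → extends → [1]
11 → extends → [1, 11]
17 → extends → [1, 11, 17]
9 → replaces 11 → [1, 9, 17]
2 → replaces 9 → [1, 2, 17]
1 → already a tail → [1, 2, 17]
11 → replaces 17 → [1, 2, 11]
18 → extends → [1, 2, 11, 18]
13 → replaces 18 → [1, 2, 11, 13]
14 → extends → [1, 2, 11, 13, 14]
17 → extends → [1, 2, 11, 13, 14, 17]
18 → extends → [1, 2, 11, 13, 14, 17, 18]
1 → already a tail → [1, 2, 11, 13, 14, 17, 18]
17 → already a tail → [1, 2, 11, 13, 14, 17, 18]
Seven tails, so the longest strictly increasing subsequence has length 7 (e.g. 1, 9, 11, 13, 14, 17, 18).

7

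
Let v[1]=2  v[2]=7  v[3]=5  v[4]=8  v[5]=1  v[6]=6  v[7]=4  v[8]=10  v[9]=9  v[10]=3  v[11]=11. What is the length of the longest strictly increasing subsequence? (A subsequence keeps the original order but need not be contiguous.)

Let dp[i] be the length of the longest such subsequence ending at index i:
i:      1  2  3  4  5  6  7  8  9 10 11
v[i]:   2  7  5  8  1  6  4 10  9  3 11
dp:     1  2  2  3  1  3  2  4  4  2  5
Maximum dp value is 5.

5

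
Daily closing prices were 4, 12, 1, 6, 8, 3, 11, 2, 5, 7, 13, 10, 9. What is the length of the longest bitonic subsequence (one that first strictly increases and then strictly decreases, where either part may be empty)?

inc[i] = longest strictly increasing subsequence ending at i; dec[i] = longest strictly decreasing subsequence starting at i:
i:      1  2  3  4  5  6  7  8  9 10 11 12 13
a[i]:   4 12  1  6  8  3 11  2  5  7 13 10  9
inc:    1  2  1  2  3  2  4  2  3  4  5  5  5
dec:    3  4  1  3  3  2  3  1  1  1  3  2  1
Best peak at i=11 (value 13): inc=5, dec=3, length 5+3−1 = 7.

7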